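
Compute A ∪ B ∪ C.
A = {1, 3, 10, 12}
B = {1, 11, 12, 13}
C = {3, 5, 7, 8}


Set A = {1, 3, 10, 12}
Set B = {1, 11, 12, 13}
Set C = {3, 5, 7, 8}
First, A ∪ B = {1, 3, 10, 11, 12, 13}
Then, (A ∪ B) ∪ C = {1, 3, 5, 7, 8, 10, 11, 12, 13}

{1, 3, 5, 7, 8, 10, 11, 12, 13}


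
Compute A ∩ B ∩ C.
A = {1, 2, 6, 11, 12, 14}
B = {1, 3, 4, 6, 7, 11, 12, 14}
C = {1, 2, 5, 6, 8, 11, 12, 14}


Set A = {1, 2, 6, 11, 12, 14}
Set B = {1, 3, 4, 6, 7, 11, 12, 14}
Set C = {1, 2, 5, 6, 8, 11, 12, 14}
First, A ∩ B = {1, 6, 11, 12, 14}
Then, (A ∩ B) ∩ C = {1, 6, 11, 12, 14}

{1, 6, 11, 12, 14}


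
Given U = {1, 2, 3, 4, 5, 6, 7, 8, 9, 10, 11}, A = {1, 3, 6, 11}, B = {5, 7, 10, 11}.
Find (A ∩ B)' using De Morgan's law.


U = {1, 2, 3, 4, 5, 6, 7, 8, 9, 10, 11}
A = {1, 3, 6, 11}, B = {5, 7, 10, 11}
A ∩ B = {11}
(A ∩ B)' = U \ (A ∩ B) = {1, 2, 3, 4, 5, 6, 7, 8, 9, 10}
Verification via A' ∪ B': A' = {2, 4, 5, 7, 8, 9, 10}, B' = {1, 2, 3, 4, 6, 8, 9}
A' ∪ B' = {1, 2, 3, 4, 5, 6, 7, 8, 9, 10} ✓

{1, 2, 3, 4, 5, 6, 7, 8, 9, 10}


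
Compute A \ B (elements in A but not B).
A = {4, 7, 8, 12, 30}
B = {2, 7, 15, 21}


Set A = {4, 7, 8, 12, 30}
Set B = {2, 7, 15, 21}
A \ B includes elements in A that are not in B.
Check each element of A:
4 (not in B, keep), 7 (in B, remove), 8 (not in B, keep), 12 (not in B, keep), 30 (not in B, keep)
A \ B = {4, 8, 12, 30}

{4, 8, 12, 30}


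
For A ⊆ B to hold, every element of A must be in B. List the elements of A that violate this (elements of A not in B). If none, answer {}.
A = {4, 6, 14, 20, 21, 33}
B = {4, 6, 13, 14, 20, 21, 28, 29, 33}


Set A = {4, 6, 14, 20, 21, 33}
Set B = {4, 6, 13, 14, 20, 21, 28, 29, 33}
Check each element of A against B:
4 ∈ B, 6 ∈ B, 14 ∈ B, 20 ∈ B, 21 ∈ B, 33 ∈ B
Elements of A not in B: {}

{}


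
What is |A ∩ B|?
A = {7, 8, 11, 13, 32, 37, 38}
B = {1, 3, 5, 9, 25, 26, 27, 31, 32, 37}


Set A = {7, 8, 11, 13, 32, 37, 38}
Set B = {1, 3, 5, 9, 25, 26, 27, 31, 32, 37}
A ∩ B = {32, 37}
|A ∩ B| = 2

2


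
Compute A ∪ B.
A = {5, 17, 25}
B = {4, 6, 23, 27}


Set A = {5, 17, 25}
Set B = {4, 6, 23, 27}
A ∪ B includes all elements in either set.
Elements from A: {5, 17, 25}
Elements from B not already included: {4, 6, 23, 27}
A ∪ B = {4, 5, 6, 17, 23, 25, 27}

{4, 5, 6, 17, 23, 25, 27}


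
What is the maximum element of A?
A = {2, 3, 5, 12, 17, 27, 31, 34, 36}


Set A = {2, 3, 5, 12, 17, 27, 31, 34, 36}
Elements in ascending order: 2, 3, 5, 12, 17, 27, 31, 34, 36
The largest element is 36.

36


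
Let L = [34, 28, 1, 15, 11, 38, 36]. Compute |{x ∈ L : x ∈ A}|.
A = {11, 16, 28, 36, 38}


Set A = {11, 16, 28, 36, 38}
Candidates: [34, 28, 1, 15, 11, 38, 36]
Check each candidate:
34 ∉ A, 28 ∈ A, 1 ∉ A, 15 ∉ A, 11 ∈ A, 38 ∈ A, 36 ∈ A
Count of candidates in A: 4

4


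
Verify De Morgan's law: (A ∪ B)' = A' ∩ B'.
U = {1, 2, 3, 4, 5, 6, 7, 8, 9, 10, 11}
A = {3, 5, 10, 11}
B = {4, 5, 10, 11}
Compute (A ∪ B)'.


U = {1, 2, 3, 4, 5, 6, 7, 8, 9, 10, 11}
A = {3, 5, 10, 11}, B = {4, 5, 10, 11}
A ∪ B = {3, 4, 5, 10, 11}
(A ∪ B)' = U \ (A ∪ B) = {1, 2, 6, 7, 8, 9}
Verification via A' ∩ B': A' = {1, 2, 4, 6, 7, 8, 9}, B' = {1, 2, 3, 6, 7, 8, 9}
A' ∩ B' = {1, 2, 6, 7, 8, 9} ✓

{1, 2, 6, 7, 8, 9}


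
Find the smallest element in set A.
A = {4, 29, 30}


Set A = {4, 29, 30}
Elements in ascending order: 4, 29, 30
The smallest element is 4.

4


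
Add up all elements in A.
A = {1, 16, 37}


Set A = {1, 16, 37}
Sum = 1 + 16 + 37 = 54

54


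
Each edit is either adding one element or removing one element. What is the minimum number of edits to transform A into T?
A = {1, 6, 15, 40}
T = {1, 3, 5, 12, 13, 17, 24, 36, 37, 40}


Set A = {1, 6, 15, 40}
Set T = {1, 3, 5, 12, 13, 17, 24, 36, 37, 40}
Elements to remove from A (in A, not in T): {6, 15} → 2 removals
Elements to add to A (in T, not in A): {3, 5, 12, 13, 17, 24, 36, 37} → 8 additions
Total edits = 2 + 8 = 10

10


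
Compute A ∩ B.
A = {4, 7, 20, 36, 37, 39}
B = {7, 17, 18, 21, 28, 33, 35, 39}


Set A = {4, 7, 20, 36, 37, 39}
Set B = {7, 17, 18, 21, 28, 33, 35, 39}
A ∩ B includes only elements in both sets.
Check each element of A against B:
4 ✗, 7 ✓, 20 ✗, 36 ✗, 37 ✗, 39 ✓
A ∩ B = {7, 39}

{7, 39}


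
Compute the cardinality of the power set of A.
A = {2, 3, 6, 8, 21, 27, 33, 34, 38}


Set A = {2, 3, 6, 8, 21, 27, 33, 34, 38}
|A| = 9
The power set P(A) contains all subsets of A.
|P(A)| = 2^|A| = 2^9 = 512

512


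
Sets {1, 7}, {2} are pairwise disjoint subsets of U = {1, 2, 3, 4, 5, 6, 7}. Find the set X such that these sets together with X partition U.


U = {1, 2, 3, 4, 5, 6, 7}
Shown blocks: {1, 7}, {2}
A partition's blocks are pairwise disjoint and cover U, so the missing block = U \ (union of shown blocks).
Union of shown blocks: {1, 2, 7}
Missing block = U \ (union) = {3, 4, 5, 6}

{3, 4, 5, 6}


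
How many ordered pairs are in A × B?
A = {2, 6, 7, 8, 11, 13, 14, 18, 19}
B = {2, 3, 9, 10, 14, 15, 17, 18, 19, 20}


Set A = {2, 6, 7, 8, 11, 13, 14, 18, 19} has 9 elements.
Set B = {2, 3, 9, 10, 14, 15, 17, 18, 19, 20} has 10 elements.
|A × B| = |A| × |B| = 9 × 10 = 90

90


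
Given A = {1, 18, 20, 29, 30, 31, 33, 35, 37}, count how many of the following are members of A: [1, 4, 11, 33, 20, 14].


Set A = {1, 18, 20, 29, 30, 31, 33, 35, 37}
Candidates: [1, 4, 11, 33, 20, 14]
Check each candidate:
1 ∈ A, 4 ∉ A, 11 ∉ A, 33 ∈ A, 20 ∈ A, 14 ∉ A
Count of candidates in A: 3

3


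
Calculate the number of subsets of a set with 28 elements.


The set has 28 elements.
The power set contains all possible subsets.
|P(A)| = 2^|A| = 2^28 = 268435456

268435456


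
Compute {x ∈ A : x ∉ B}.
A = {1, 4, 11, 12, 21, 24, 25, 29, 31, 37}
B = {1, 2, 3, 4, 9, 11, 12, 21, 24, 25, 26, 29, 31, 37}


Set A = {1, 4, 11, 12, 21, 24, 25, 29, 31, 37}
Set B = {1, 2, 3, 4, 9, 11, 12, 21, 24, 25, 26, 29, 31, 37}
Check each element of A against B:
1 ∈ B, 4 ∈ B, 11 ∈ B, 12 ∈ B, 21 ∈ B, 24 ∈ B, 25 ∈ B, 29 ∈ B, 31 ∈ B, 37 ∈ B
Elements of A not in B: {}

{}


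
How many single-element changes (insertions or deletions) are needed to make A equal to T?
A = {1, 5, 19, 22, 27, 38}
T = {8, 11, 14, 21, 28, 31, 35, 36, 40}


Set A = {1, 5, 19, 22, 27, 38}
Set T = {8, 11, 14, 21, 28, 31, 35, 36, 40}
Elements to remove from A (in A, not in T): {1, 5, 19, 22, 27, 38} → 6 removals
Elements to add to A (in T, not in A): {8, 11, 14, 21, 28, 31, 35, 36, 40} → 9 additions
Total edits = 6 + 9 = 15

15


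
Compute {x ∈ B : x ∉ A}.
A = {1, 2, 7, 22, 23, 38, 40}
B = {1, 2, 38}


Set A = {1, 2, 7, 22, 23, 38, 40}
Set B = {1, 2, 38}
Check each element of B against A:
1 ∈ A, 2 ∈ A, 38 ∈ A
Elements of B not in A: {}

{}


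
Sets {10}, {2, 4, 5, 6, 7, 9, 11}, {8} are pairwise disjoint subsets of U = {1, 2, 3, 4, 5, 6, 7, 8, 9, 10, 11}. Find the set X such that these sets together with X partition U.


U = {1, 2, 3, 4, 5, 6, 7, 8, 9, 10, 11}
Shown blocks: {10}, {2, 4, 5, 6, 7, 9, 11}, {8}
A partition's blocks are pairwise disjoint and cover U, so the missing block = U \ (union of shown blocks).
Union of shown blocks: {2, 4, 5, 6, 7, 8, 9, 10, 11}
Missing block = U \ (union) = {1, 3}

{1, 3}


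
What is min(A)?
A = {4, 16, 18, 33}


Set A = {4, 16, 18, 33}
Elements in ascending order: 4, 16, 18, 33
The smallest element is 4.

4


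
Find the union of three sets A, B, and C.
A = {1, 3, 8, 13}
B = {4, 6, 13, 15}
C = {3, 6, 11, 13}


Set A = {1, 3, 8, 13}
Set B = {4, 6, 13, 15}
Set C = {3, 6, 11, 13}
First, A ∪ B = {1, 3, 4, 6, 8, 13, 15}
Then, (A ∪ B) ∪ C = {1, 3, 4, 6, 8, 11, 13, 15}

{1, 3, 4, 6, 8, 11, 13, 15}


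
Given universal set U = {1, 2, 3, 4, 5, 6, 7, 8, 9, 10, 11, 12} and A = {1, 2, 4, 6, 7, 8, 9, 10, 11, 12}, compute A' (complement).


Universal set U = {1, 2, 3, 4, 5, 6, 7, 8, 9, 10, 11, 12}
Set A = {1, 2, 4, 6, 7, 8, 9, 10, 11, 12}
A' = U \ A = elements in U but not in A
Checking each element of U:
1 (in A, exclude), 2 (in A, exclude), 3 (not in A, include), 4 (in A, exclude), 5 (not in A, include), 6 (in A, exclude), 7 (in A, exclude), 8 (in A, exclude), 9 (in A, exclude), 10 (in A, exclude), 11 (in A, exclude), 12 (in A, exclude)
A' = {3, 5}

{3, 5}


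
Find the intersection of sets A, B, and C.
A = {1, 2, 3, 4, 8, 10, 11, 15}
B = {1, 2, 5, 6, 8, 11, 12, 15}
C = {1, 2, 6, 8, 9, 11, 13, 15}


Set A = {1, 2, 3, 4, 8, 10, 11, 15}
Set B = {1, 2, 5, 6, 8, 11, 12, 15}
Set C = {1, 2, 6, 8, 9, 11, 13, 15}
First, A ∩ B = {1, 2, 8, 11, 15}
Then, (A ∩ B) ∩ C = {1, 2, 8, 11, 15}

{1, 2, 8, 11, 15}


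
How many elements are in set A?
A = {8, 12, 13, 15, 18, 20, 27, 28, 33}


Set A = {8, 12, 13, 15, 18, 20, 27, 28, 33}
Listing elements: 8, 12, 13, 15, 18, 20, 27, 28, 33
Counting: 9 elements
|A| = 9

9


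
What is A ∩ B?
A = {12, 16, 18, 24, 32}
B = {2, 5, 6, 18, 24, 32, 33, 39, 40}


Set A = {12, 16, 18, 24, 32}
Set B = {2, 5, 6, 18, 24, 32, 33, 39, 40}
A ∩ B includes only elements in both sets.
Check each element of A against B:
12 ✗, 16 ✗, 18 ✓, 24 ✓, 32 ✓
A ∩ B = {18, 24, 32}

{18, 24, 32}


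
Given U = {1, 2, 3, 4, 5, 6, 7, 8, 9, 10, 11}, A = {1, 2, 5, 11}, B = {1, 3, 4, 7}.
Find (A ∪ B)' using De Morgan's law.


U = {1, 2, 3, 4, 5, 6, 7, 8, 9, 10, 11}
A = {1, 2, 5, 11}, B = {1, 3, 4, 7}
A ∪ B = {1, 2, 3, 4, 5, 7, 11}
(A ∪ B)' = U \ (A ∪ B) = {6, 8, 9, 10}
Verification via A' ∩ B': A' = {3, 4, 6, 7, 8, 9, 10}, B' = {2, 5, 6, 8, 9, 10, 11}
A' ∩ B' = {6, 8, 9, 10} ✓

{6, 8, 9, 10}


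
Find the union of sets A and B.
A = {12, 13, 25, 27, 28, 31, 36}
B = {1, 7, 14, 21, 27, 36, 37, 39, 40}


Set A = {12, 13, 25, 27, 28, 31, 36}
Set B = {1, 7, 14, 21, 27, 36, 37, 39, 40}
A ∪ B includes all elements in either set.
Elements from A: {12, 13, 25, 27, 28, 31, 36}
Elements from B not already included: {1, 7, 14, 21, 37, 39, 40}
A ∪ B = {1, 7, 12, 13, 14, 21, 25, 27, 28, 31, 36, 37, 39, 40}

{1, 7, 12, 13, 14, 21, 25, 27, 28, 31, 36, 37, 39, 40}


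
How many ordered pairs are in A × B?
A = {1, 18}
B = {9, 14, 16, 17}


Set A = {1, 18} has 2 elements.
Set B = {9, 14, 16, 17} has 4 elements.
|A × B| = |A| × |B| = 2 × 4 = 8

8


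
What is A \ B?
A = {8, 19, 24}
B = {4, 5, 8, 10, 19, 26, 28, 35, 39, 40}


Set A = {8, 19, 24}
Set B = {4, 5, 8, 10, 19, 26, 28, 35, 39, 40}
A \ B includes elements in A that are not in B.
Check each element of A:
8 (in B, remove), 19 (in B, remove), 24 (not in B, keep)
A \ B = {24}

{24}


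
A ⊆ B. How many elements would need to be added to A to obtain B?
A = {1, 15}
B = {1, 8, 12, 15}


Set A = {1, 15}, |A| = 2
Set B = {1, 8, 12, 15}, |B| = 4
Since A ⊆ B: B \ A = {8, 12}
|B| - |A| = 4 - 2 = 2

2


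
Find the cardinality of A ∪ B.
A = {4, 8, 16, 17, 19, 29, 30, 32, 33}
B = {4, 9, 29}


Set A = {4, 8, 16, 17, 19, 29, 30, 32, 33}, |A| = 9
Set B = {4, 9, 29}, |B| = 3
A ∩ B = {4, 29}, |A ∩ B| = 2
|A ∪ B| = |A| + |B| - |A ∩ B| = 9 + 3 - 2 = 10

10


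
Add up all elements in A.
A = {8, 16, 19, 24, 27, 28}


Set A = {8, 16, 19, 24, 27, 28}
Sum = 8 + 16 + 19 + 24 + 27 + 28 = 122

122


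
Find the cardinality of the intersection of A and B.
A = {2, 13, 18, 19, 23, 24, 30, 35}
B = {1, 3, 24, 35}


Set A = {2, 13, 18, 19, 23, 24, 30, 35}
Set B = {1, 3, 24, 35}
A ∩ B = {24, 35}
|A ∩ B| = 2

2


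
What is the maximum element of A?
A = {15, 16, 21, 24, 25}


Set A = {15, 16, 21, 24, 25}
Elements in ascending order: 15, 16, 21, 24, 25
The largest element is 25.

25


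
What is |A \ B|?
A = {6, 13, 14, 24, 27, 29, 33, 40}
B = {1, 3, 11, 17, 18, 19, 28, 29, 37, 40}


Set A = {6, 13, 14, 24, 27, 29, 33, 40}
Set B = {1, 3, 11, 17, 18, 19, 28, 29, 37, 40}
A \ B = {6, 13, 14, 24, 27, 33}
|A \ B| = 6

6


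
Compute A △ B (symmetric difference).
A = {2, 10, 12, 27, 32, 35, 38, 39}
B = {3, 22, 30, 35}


Set A = {2, 10, 12, 27, 32, 35, 38, 39}
Set B = {3, 22, 30, 35}
A △ B = (A \ B) ∪ (B \ A)
Elements in A but not B: {2, 10, 12, 27, 32, 38, 39}
Elements in B but not A: {3, 22, 30}
A △ B = {2, 3, 10, 12, 22, 27, 30, 32, 38, 39}

{2, 3, 10, 12, 22, 27, 30, 32, 38, 39}


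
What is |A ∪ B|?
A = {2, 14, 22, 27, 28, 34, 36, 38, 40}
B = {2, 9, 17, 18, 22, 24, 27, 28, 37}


Set A = {2, 14, 22, 27, 28, 34, 36, 38, 40}, |A| = 9
Set B = {2, 9, 17, 18, 22, 24, 27, 28, 37}, |B| = 9
A ∩ B = {2, 22, 27, 28}, |A ∩ B| = 4
|A ∪ B| = |A| + |B| - |A ∩ B| = 9 + 9 - 4 = 14

14


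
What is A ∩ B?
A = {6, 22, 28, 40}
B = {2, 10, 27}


Set A = {6, 22, 28, 40}
Set B = {2, 10, 27}
A ∩ B includes only elements in both sets.
Check each element of A against B:
6 ✗, 22 ✗, 28 ✗, 40 ✗
A ∩ B = {}

{}


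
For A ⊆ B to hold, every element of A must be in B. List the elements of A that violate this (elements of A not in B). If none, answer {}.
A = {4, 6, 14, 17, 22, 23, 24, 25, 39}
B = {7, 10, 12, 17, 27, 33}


Set A = {4, 6, 14, 17, 22, 23, 24, 25, 39}
Set B = {7, 10, 12, 17, 27, 33}
Check each element of A against B:
4 ∉ B (include), 6 ∉ B (include), 14 ∉ B (include), 17 ∈ B, 22 ∉ B (include), 23 ∉ B (include), 24 ∉ B (include), 25 ∉ B (include), 39 ∉ B (include)
Elements of A not in B: {4, 6, 14, 22, 23, 24, 25, 39}

{4, 6, 14, 22, 23, 24, 25, 39}


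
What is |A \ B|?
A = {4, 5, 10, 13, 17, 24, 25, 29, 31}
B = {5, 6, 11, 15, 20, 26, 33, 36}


Set A = {4, 5, 10, 13, 17, 24, 25, 29, 31}
Set B = {5, 6, 11, 15, 20, 26, 33, 36}
A \ B = {4, 10, 13, 17, 24, 25, 29, 31}
|A \ B| = 8

8


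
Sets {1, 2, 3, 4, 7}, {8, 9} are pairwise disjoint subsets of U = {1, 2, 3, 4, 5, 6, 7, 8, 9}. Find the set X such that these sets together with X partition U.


U = {1, 2, 3, 4, 5, 6, 7, 8, 9}
Shown blocks: {1, 2, 3, 4, 7}, {8, 9}
A partition's blocks are pairwise disjoint and cover U, so the missing block = U \ (union of shown blocks).
Union of shown blocks: {1, 2, 3, 4, 7, 8, 9}
Missing block = U \ (union) = {5, 6}

{5, 6}


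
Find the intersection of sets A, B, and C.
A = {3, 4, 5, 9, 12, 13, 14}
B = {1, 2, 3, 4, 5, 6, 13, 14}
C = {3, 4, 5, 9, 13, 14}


Set A = {3, 4, 5, 9, 12, 13, 14}
Set B = {1, 2, 3, 4, 5, 6, 13, 14}
Set C = {3, 4, 5, 9, 13, 14}
First, A ∩ B = {3, 4, 5, 13, 14}
Then, (A ∩ B) ∩ C = {3, 4, 5, 13, 14}

{3, 4, 5, 13, 14}


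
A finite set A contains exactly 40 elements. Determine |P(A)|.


The set has 40 elements.
The power set contains all possible subsets.
|P(A)| = 2^|A| = 2^40 = 1099511627776

1099511627776


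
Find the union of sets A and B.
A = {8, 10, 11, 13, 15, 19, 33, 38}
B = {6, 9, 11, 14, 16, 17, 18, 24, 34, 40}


Set A = {8, 10, 11, 13, 15, 19, 33, 38}
Set B = {6, 9, 11, 14, 16, 17, 18, 24, 34, 40}
A ∪ B includes all elements in either set.
Elements from A: {8, 10, 11, 13, 15, 19, 33, 38}
Elements from B not already included: {6, 9, 14, 16, 17, 18, 24, 34, 40}
A ∪ B = {6, 8, 9, 10, 11, 13, 14, 15, 16, 17, 18, 19, 24, 33, 34, 38, 40}

{6, 8, 9, 10, 11, 13, 14, 15, 16, 17, 18, 19, 24, 33, 34, 38, 40}


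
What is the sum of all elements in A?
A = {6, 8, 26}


Set A = {6, 8, 26}
Sum = 6 + 8 + 26 = 40

40


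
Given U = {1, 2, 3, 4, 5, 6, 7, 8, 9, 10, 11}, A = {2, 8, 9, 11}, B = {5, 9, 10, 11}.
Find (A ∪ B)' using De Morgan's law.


U = {1, 2, 3, 4, 5, 6, 7, 8, 9, 10, 11}
A = {2, 8, 9, 11}, B = {5, 9, 10, 11}
A ∪ B = {2, 5, 8, 9, 10, 11}
(A ∪ B)' = U \ (A ∪ B) = {1, 3, 4, 6, 7}
Verification via A' ∩ B': A' = {1, 3, 4, 5, 6, 7, 10}, B' = {1, 2, 3, 4, 6, 7, 8}
A' ∩ B' = {1, 3, 4, 6, 7} ✓

{1, 3, 4, 6, 7}


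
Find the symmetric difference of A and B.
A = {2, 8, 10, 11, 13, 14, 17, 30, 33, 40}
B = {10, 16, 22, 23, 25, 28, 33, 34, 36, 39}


Set A = {2, 8, 10, 11, 13, 14, 17, 30, 33, 40}
Set B = {10, 16, 22, 23, 25, 28, 33, 34, 36, 39}
A △ B = (A \ B) ∪ (B \ A)
Elements in A but not B: {2, 8, 11, 13, 14, 17, 30, 40}
Elements in B but not A: {16, 22, 23, 25, 28, 34, 36, 39}
A △ B = {2, 8, 11, 13, 14, 16, 17, 22, 23, 25, 28, 30, 34, 36, 39, 40}

{2, 8, 11, 13, 14, 16, 17, 22, 23, 25, 28, 30, 34, 36, 39, 40}


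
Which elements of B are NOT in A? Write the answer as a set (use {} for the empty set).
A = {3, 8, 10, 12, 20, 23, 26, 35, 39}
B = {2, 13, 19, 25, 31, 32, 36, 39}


Set A = {3, 8, 10, 12, 20, 23, 26, 35, 39}
Set B = {2, 13, 19, 25, 31, 32, 36, 39}
Check each element of B against A:
2 ∉ A (include), 13 ∉ A (include), 19 ∉ A (include), 25 ∉ A (include), 31 ∉ A (include), 32 ∉ A (include), 36 ∉ A (include), 39 ∈ A
Elements of B not in A: {2, 13, 19, 25, 31, 32, 36}

{2, 13, 19, 25, 31, 32, 36}


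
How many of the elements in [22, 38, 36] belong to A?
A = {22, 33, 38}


Set A = {22, 33, 38}
Candidates: [22, 38, 36]
Check each candidate:
22 ∈ A, 38 ∈ A, 36 ∉ A
Count of candidates in A: 2

2


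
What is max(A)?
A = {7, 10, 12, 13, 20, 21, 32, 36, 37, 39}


Set A = {7, 10, 12, 13, 20, 21, 32, 36, 37, 39}
Elements in ascending order: 7, 10, 12, 13, 20, 21, 32, 36, 37, 39
The largest element is 39.

39


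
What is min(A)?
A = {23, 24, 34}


Set A = {23, 24, 34}
Elements in ascending order: 23, 24, 34
The smallest element is 23.

23


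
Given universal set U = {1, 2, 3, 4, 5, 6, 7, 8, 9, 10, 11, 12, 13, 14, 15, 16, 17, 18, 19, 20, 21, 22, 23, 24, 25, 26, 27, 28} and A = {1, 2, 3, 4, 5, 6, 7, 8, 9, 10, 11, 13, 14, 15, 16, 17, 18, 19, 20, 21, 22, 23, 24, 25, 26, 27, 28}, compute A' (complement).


Universal set U = {1, 2, 3, 4, 5, 6, 7, 8, 9, 10, 11, 12, 13, 14, 15, 16, 17, 18, 19, 20, 21, 22, 23, 24, 25, 26, 27, 28}
Set A = {1, 2, 3, 4, 5, 6, 7, 8, 9, 10, 11, 13, 14, 15, 16, 17, 18, 19, 20, 21, 22, 23, 24, 25, 26, 27, 28}
A' = U \ A = elements in U but not in A
Checking each element of U:
1 (in A, exclude), 2 (in A, exclude), 3 (in A, exclude), 4 (in A, exclude), 5 (in A, exclude), 6 (in A, exclude), 7 (in A, exclude), 8 (in A, exclude), 9 (in A, exclude), 10 (in A, exclude), 11 (in A, exclude), 12 (not in A, include), 13 (in A, exclude), 14 (in A, exclude), 15 (in A, exclude), 16 (in A, exclude), 17 (in A, exclude), 18 (in A, exclude), 19 (in A, exclude), 20 (in A, exclude), 21 (in A, exclude), 22 (in A, exclude), 23 (in A, exclude), 24 (in A, exclude), 25 (in A, exclude), 26 (in A, exclude), 27 (in A, exclude), 28 (in A, exclude)
A' = {12}

{12}


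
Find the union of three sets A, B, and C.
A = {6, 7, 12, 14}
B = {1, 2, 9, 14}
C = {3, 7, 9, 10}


Set A = {6, 7, 12, 14}
Set B = {1, 2, 9, 14}
Set C = {3, 7, 9, 10}
First, A ∪ B = {1, 2, 6, 7, 9, 12, 14}
Then, (A ∪ B) ∪ C = {1, 2, 3, 6, 7, 9, 10, 12, 14}

{1, 2, 3, 6, 7, 9, 10, 12, 14}


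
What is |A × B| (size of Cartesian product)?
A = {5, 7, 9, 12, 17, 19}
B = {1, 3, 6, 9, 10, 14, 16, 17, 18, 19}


Set A = {5, 7, 9, 12, 17, 19} has 6 elements.
Set B = {1, 3, 6, 9, 10, 14, 16, 17, 18, 19} has 10 elements.
|A × B| = |A| × |B| = 6 × 10 = 60

60


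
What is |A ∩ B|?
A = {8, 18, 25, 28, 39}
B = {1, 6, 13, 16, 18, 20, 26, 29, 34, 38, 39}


Set A = {8, 18, 25, 28, 39}
Set B = {1, 6, 13, 16, 18, 20, 26, 29, 34, 38, 39}
A ∩ B = {18, 39}
|A ∩ B| = 2

2


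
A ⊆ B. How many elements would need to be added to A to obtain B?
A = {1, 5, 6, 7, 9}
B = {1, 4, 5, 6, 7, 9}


Set A = {1, 5, 6, 7, 9}, |A| = 5
Set B = {1, 4, 5, 6, 7, 9}, |B| = 6
Since A ⊆ B: B \ A = {4}
|B| - |A| = 6 - 5 = 1

1


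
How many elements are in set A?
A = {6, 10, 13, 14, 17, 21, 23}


Set A = {6, 10, 13, 14, 17, 21, 23}
Listing elements: 6, 10, 13, 14, 17, 21, 23
Counting: 7 elements
|A| = 7

7


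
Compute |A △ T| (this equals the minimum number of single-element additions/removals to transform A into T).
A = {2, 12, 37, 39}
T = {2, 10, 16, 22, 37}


Set A = {2, 12, 37, 39}
Set T = {2, 10, 16, 22, 37}
Elements to remove from A (in A, not in T): {12, 39} → 2 removals
Elements to add to A (in T, not in A): {10, 16, 22} → 3 additions
Total edits = 2 + 3 = 5

5


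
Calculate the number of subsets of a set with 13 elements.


The set has 13 elements.
The power set contains all possible subsets.
|P(A)| = 2^|A| = 2^13 = 8192

8192


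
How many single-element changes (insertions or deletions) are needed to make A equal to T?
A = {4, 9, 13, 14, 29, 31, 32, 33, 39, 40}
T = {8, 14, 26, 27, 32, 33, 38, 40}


Set A = {4, 9, 13, 14, 29, 31, 32, 33, 39, 40}
Set T = {8, 14, 26, 27, 32, 33, 38, 40}
Elements to remove from A (in A, not in T): {4, 9, 13, 29, 31, 39} → 6 removals
Elements to add to A (in T, not in A): {8, 26, 27, 38} → 4 additions
Total edits = 6 + 4 = 10

10


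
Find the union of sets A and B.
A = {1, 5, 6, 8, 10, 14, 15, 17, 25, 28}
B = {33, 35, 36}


Set A = {1, 5, 6, 8, 10, 14, 15, 17, 25, 28}
Set B = {33, 35, 36}
A ∪ B includes all elements in either set.
Elements from A: {1, 5, 6, 8, 10, 14, 15, 17, 25, 28}
Elements from B not already included: {33, 35, 36}
A ∪ B = {1, 5, 6, 8, 10, 14, 15, 17, 25, 28, 33, 35, 36}

{1, 5, 6, 8, 10, 14, 15, 17, 25, 28, 33, 35, 36}


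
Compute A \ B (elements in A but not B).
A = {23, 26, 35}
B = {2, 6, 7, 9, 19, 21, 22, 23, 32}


Set A = {23, 26, 35}
Set B = {2, 6, 7, 9, 19, 21, 22, 23, 32}
A \ B includes elements in A that are not in B.
Check each element of A:
23 (in B, remove), 26 (not in B, keep), 35 (not in B, keep)
A \ B = {26, 35}

{26, 35}


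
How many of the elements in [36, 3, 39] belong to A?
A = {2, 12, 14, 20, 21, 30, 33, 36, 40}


Set A = {2, 12, 14, 20, 21, 30, 33, 36, 40}
Candidates: [36, 3, 39]
Check each candidate:
36 ∈ A, 3 ∉ A, 39 ∉ A
Count of candidates in A: 1

1


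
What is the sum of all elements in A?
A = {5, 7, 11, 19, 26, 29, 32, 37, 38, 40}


Set A = {5, 7, 11, 19, 26, 29, 32, 37, 38, 40}
Sum = 5 + 7 + 11 + 19 + 26 + 29 + 32 + 37 + 38 + 40 = 244

244


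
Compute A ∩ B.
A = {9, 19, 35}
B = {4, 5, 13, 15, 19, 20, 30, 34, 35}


Set A = {9, 19, 35}
Set B = {4, 5, 13, 15, 19, 20, 30, 34, 35}
A ∩ B includes only elements in both sets.
Check each element of A against B:
9 ✗, 19 ✓, 35 ✓
A ∩ B = {19, 35}

{19, 35}


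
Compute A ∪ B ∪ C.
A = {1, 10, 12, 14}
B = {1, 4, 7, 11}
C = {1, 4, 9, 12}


Set A = {1, 10, 12, 14}
Set B = {1, 4, 7, 11}
Set C = {1, 4, 9, 12}
First, A ∪ B = {1, 4, 7, 10, 11, 12, 14}
Then, (A ∪ B) ∪ C = {1, 4, 7, 9, 10, 11, 12, 14}

{1, 4, 7, 9, 10, 11, 12, 14}


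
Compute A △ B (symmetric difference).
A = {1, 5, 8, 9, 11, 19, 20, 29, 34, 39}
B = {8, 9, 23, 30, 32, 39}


Set A = {1, 5, 8, 9, 11, 19, 20, 29, 34, 39}
Set B = {8, 9, 23, 30, 32, 39}
A △ B = (A \ B) ∪ (B \ A)
Elements in A but not B: {1, 5, 11, 19, 20, 29, 34}
Elements in B but not A: {23, 30, 32}
A △ B = {1, 5, 11, 19, 20, 23, 29, 30, 32, 34}

{1, 5, 11, 19, 20, 23, 29, 30, 32, 34}


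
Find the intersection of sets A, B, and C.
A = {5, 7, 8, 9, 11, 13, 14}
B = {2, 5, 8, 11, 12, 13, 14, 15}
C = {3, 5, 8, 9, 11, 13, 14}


Set A = {5, 7, 8, 9, 11, 13, 14}
Set B = {2, 5, 8, 11, 12, 13, 14, 15}
Set C = {3, 5, 8, 9, 11, 13, 14}
First, A ∩ B = {5, 8, 11, 13, 14}
Then, (A ∩ B) ∩ C = {5, 8, 11, 13, 14}

{5, 8, 11, 13, 14}


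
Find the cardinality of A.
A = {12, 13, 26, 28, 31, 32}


Set A = {12, 13, 26, 28, 31, 32}
Listing elements: 12, 13, 26, 28, 31, 32
Counting: 6 elements
|A| = 6

6


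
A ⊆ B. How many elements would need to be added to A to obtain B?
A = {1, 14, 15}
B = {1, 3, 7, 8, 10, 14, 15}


Set A = {1, 14, 15}, |A| = 3
Set B = {1, 3, 7, 8, 10, 14, 15}, |B| = 7
Since A ⊆ B: B \ A = {3, 7, 8, 10}
|B| - |A| = 7 - 3 = 4

4


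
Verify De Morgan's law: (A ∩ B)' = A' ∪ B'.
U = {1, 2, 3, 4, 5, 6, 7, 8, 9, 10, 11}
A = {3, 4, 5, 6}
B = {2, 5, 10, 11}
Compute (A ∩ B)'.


U = {1, 2, 3, 4, 5, 6, 7, 8, 9, 10, 11}
A = {3, 4, 5, 6}, B = {2, 5, 10, 11}
A ∩ B = {5}
(A ∩ B)' = U \ (A ∩ B) = {1, 2, 3, 4, 6, 7, 8, 9, 10, 11}
Verification via A' ∪ B': A' = {1, 2, 7, 8, 9, 10, 11}, B' = {1, 3, 4, 6, 7, 8, 9}
A' ∪ B' = {1, 2, 3, 4, 6, 7, 8, 9, 10, 11} ✓

{1, 2, 3, 4, 6, 7, 8, 9, 10, 11}


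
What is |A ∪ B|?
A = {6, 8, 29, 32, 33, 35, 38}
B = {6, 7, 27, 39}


Set A = {6, 8, 29, 32, 33, 35, 38}, |A| = 7
Set B = {6, 7, 27, 39}, |B| = 4
A ∩ B = {6}, |A ∩ B| = 1
|A ∪ B| = |A| + |B| - |A ∩ B| = 7 + 4 - 1 = 10

10


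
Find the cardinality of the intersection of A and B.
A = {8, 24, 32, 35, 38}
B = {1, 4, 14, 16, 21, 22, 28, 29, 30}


Set A = {8, 24, 32, 35, 38}
Set B = {1, 4, 14, 16, 21, 22, 28, 29, 30}
A ∩ B = {}
|A ∩ B| = 0

0


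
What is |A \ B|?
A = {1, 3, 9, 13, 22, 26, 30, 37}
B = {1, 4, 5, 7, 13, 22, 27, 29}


Set A = {1, 3, 9, 13, 22, 26, 30, 37}
Set B = {1, 4, 5, 7, 13, 22, 27, 29}
A \ B = {3, 9, 26, 30, 37}
|A \ B| = 5

5


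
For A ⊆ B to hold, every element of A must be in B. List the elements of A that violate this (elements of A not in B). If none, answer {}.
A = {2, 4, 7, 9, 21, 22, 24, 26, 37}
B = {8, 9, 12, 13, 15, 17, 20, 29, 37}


Set A = {2, 4, 7, 9, 21, 22, 24, 26, 37}
Set B = {8, 9, 12, 13, 15, 17, 20, 29, 37}
Check each element of A against B:
2 ∉ B (include), 4 ∉ B (include), 7 ∉ B (include), 9 ∈ B, 21 ∉ B (include), 22 ∉ B (include), 24 ∉ B (include), 26 ∉ B (include), 37 ∈ B
Elements of A not in B: {2, 4, 7, 21, 22, 24, 26}

{2, 4, 7, 21, 22, 24, 26}


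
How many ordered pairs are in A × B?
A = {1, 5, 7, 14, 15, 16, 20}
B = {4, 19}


Set A = {1, 5, 7, 14, 15, 16, 20} has 7 elements.
Set B = {4, 19} has 2 elements.
|A × B| = |A| × |B| = 7 × 2 = 14

14


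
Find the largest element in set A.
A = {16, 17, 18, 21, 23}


Set A = {16, 17, 18, 21, 23}
Elements in ascending order: 16, 17, 18, 21, 23
The largest element is 23.

23


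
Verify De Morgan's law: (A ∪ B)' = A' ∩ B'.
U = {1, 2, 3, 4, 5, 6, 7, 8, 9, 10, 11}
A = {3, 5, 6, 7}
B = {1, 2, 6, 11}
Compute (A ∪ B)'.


U = {1, 2, 3, 4, 5, 6, 7, 8, 9, 10, 11}
A = {3, 5, 6, 7}, B = {1, 2, 6, 11}
A ∪ B = {1, 2, 3, 5, 6, 7, 11}
(A ∪ B)' = U \ (A ∪ B) = {4, 8, 9, 10}
Verification via A' ∩ B': A' = {1, 2, 4, 8, 9, 10, 11}, B' = {3, 4, 5, 7, 8, 9, 10}
A' ∩ B' = {4, 8, 9, 10} ✓

{4, 8, 9, 10}


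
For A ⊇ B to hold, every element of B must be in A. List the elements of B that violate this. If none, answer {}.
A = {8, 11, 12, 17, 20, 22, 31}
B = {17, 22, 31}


Set A = {8, 11, 12, 17, 20, 22, 31}
Set B = {17, 22, 31}
Check each element of B against A:
17 ∈ A, 22 ∈ A, 31 ∈ A
Elements of B not in A: {}

{}


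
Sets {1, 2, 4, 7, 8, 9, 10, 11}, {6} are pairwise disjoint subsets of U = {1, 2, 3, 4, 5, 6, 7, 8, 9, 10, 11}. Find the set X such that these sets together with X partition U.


U = {1, 2, 3, 4, 5, 6, 7, 8, 9, 10, 11}
Shown blocks: {1, 2, 4, 7, 8, 9, 10, 11}, {6}
A partition's blocks are pairwise disjoint and cover U, so the missing block = U \ (union of shown blocks).
Union of shown blocks: {1, 2, 4, 6, 7, 8, 9, 10, 11}
Missing block = U \ (union) = {3, 5}

{3, 5}


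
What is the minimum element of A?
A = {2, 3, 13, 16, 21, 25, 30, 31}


Set A = {2, 3, 13, 16, 21, 25, 30, 31}
Elements in ascending order: 2, 3, 13, 16, 21, 25, 30, 31
The smallest element is 2.

2


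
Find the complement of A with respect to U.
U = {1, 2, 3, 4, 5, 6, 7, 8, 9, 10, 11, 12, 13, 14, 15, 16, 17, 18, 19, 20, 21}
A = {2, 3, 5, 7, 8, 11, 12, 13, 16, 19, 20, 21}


Universal set U = {1, 2, 3, 4, 5, 6, 7, 8, 9, 10, 11, 12, 13, 14, 15, 16, 17, 18, 19, 20, 21}
Set A = {2, 3, 5, 7, 8, 11, 12, 13, 16, 19, 20, 21}
A' = U \ A = elements in U but not in A
Checking each element of U:
1 (not in A, include), 2 (in A, exclude), 3 (in A, exclude), 4 (not in A, include), 5 (in A, exclude), 6 (not in A, include), 7 (in A, exclude), 8 (in A, exclude), 9 (not in A, include), 10 (not in A, include), 11 (in A, exclude), 12 (in A, exclude), 13 (in A, exclude), 14 (not in A, include), 15 (not in A, include), 16 (in A, exclude), 17 (not in A, include), 18 (not in A, include), 19 (in A, exclude), 20 (in A, exclude), 21 (in A, exclude)
A' = {1, 4, 6, 9, 10, 14, 15, 17, 18}

{1, 4, 6, 9, 10, 14, 15, 17, 18}


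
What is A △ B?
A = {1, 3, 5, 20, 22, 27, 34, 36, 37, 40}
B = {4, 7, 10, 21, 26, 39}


Set A = {1, 3, 5, 20, 22, 27, 34, 36, 37, 40}
Set B = {4, 7, 10, 21, 26, 39}
A △ B = (A \ B) ∪ (B \ A)
Elements in A but not B: {1, 3, 5, 20, 22, 27, 34, 36, 37, 40}
Elements in B but not A: {4, 7, 10, 21, 26, 39}
A △ B = {1, 3, 4, 5, 7, 10, 20, 21, 22, 26, 27, 34, 36, 37, 39, 40}

{1, 3, 4, 5, 7, 10, 20, 21, 22, 26, 27, 34, 36, 37, 39, 40}


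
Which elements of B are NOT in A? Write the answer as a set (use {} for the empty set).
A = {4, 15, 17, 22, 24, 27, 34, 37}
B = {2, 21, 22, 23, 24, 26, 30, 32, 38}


Set A = {4, 15, 17, 22, 24, 27, 34, 37}
Set B = {2, 21, 22, 23, 24, 26, 30, 32, 38}
Check each element of B against A:
2 ∉ A (include), 21 ∉ A (include), 22 ∈ A, 23 ∉ A (include), 24 ∈ A, 26 ∉ A (include), 30 ∉ A (include), 32 ∉ A (include), 38 ∉ A (include)
Elements of B not in A: {2, 21, 23, 26, 30, 32, 38}

{2, 21, 23, 26, 30, 32, 38}


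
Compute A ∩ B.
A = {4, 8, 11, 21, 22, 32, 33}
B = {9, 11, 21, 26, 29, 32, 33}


Set A = {4, 8, 11, 21, 22, 32, 33}
Set B = {9, 11, 21, 26, 29, 32, 33}
A ∩ B includes only elements in both sets.
Check each element of A against B:
4 ✗, 8 ✗, 11 ✓, 21 ✓, 22 ✗, 32 ✓, 33 ✓
A ∩ B = {11, 21, 32, 33}

{11, 21, 32, 33}


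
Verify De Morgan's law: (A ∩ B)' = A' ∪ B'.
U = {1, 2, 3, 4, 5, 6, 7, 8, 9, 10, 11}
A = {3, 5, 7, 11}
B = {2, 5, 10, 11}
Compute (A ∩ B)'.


U = {1, 2, 3, 4, 5, 6, 7, 8, 9, 10, 11}
A = {3, 5, 7, 11}, B = {2, 5, 10, 11}
A ∩ B = {5, 11}
(A ∩ B)' = U \ (A ∩ B) = {1, 2, 3, 4, 6, 7, 8, 9, 10}
Verification via A' ∪ B': A' = {1, 2, 4, 6, 8, 9, 10}, B' = {1, 3, 4, 6, 7, 8, 9}
A' ∪ B' = {1, 2, 3, 4, 6, 7, 8, 9, 10} ✓

{1, 2, 3, 4, 6, 7, 8, 9, 10}


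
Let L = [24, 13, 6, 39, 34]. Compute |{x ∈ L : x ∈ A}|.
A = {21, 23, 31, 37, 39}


Set A = {21, 23, 31, 37, 39}
Candidates: [24, 13, 6, 39, 34]
Check each candidate:
24 ∉ A, 13 ∉ A, 6 ∉ A, 39 ∈ A, 34 ∉ A
Count of candidates in A: 1

1


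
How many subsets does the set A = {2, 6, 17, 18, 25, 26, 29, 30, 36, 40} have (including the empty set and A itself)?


Set A = {2, 6, 17, 18, 25, 26, 29, 30, 36, 40}
|A| = 10
The power set P(A) contains all subsets of A.
|P(A)| = 2^|A| = 2^10 = 1024

1024


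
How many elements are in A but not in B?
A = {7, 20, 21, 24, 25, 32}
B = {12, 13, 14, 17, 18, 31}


Set A = {7, 20, 21, 24, 25, 32}
Set B = {12, 13, 14, 17, 18, 31}
A \ B = {7, 20, 21, 24, 25, 32}
|A \ B| = 6

6


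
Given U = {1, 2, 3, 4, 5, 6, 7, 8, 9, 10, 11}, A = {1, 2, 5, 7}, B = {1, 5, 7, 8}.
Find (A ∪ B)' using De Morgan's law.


U = {1, 2, 3, 4, 5, 6, 7, 8, 9, 10, 11}
A = {1, 2, 5, 7}, B = {1, 5, 7, 8}
A ∪ B = {1, 2, 5, 7, 8}
(A ∪ B)' = U \ (A ∪ B) = {3, 4, 6, 9, 10, 11}
Verification via A' ∩ B': A' = {3, 4, 6, 8, 9, 10, 11}, B' = {2, 3, 4, 6, 9, 10, 11}
A' ∩ B' = {3, 4, 6, 9, 10, 11} ✓

{3, 4, 6, 9, 10, 11}


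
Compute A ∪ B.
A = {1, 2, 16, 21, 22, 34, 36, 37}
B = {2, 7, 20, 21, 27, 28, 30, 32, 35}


Set A = {1, 2, 16, 21, 22, 34, 36, 37}
Set B = {2, 7, 20, 21, 27, 28, 30, 32, 35}
A ∪ B includes all elements in either set.
Elements from A: {1, 2, 16, 21, 22, 34, 36, 37}
Elements from B not already included: {7, 20, 27, 28, 30, 32, 35}
A ∪ B = {1, 2, 7, 16, 20, 21, 22, 27, 28, 30, 32, 34, 35, 36, 37}

{1, 2, 7, 16, 20, 21, 22, 27, 28, 30, 32, 34, 35, 36, 37}


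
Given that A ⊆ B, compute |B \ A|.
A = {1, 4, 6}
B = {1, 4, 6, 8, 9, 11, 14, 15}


Set A = {1, 4, 6}, |A| = 3
Set B = {1, 4, 6, 8, 9, 11, 14, 15}, |B| = 8
Since A ⊆ B: B \ A = {8, 9, 11, 14, 15}
|B| - |A| = 8 - 3 = 5

5


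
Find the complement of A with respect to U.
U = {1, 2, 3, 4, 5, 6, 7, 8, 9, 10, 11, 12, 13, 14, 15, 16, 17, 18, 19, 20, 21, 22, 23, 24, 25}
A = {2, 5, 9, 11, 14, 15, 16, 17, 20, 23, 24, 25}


Universal set U = {1, 2, 3, 4, 5, 6, 7, 8, 9, 10, 11, 12, 13, 14, 15, 16, 17, 18, 19, 20, 21, 22, 23, 24, 25}
Set A = {2, 5, 9, 11, 14, 15, 16, 17, 20, 23, 24, 25}
A' = U \ A = elements in U but not in A
Checking each element of U:
1 (not in A, include), 2 (in A, exclude), 3 (not in A, include), 4 (not in A, include), 5 (in A, exclude), 6 (not in A, include), 7 (not in A, include), 8 (not in A, include), 9 (in A, exclude), 10 (not in A, include), 11 (in A, exclude), 12 (not in A, include), 13 (not in A, include), 14 (in A, exclude), 15 (in A, exclude), 16 (in A, exclude), 17 (in A, exclude), 18 (not in A, include), 19 (not in A, include), 20 (in A, exclude), 21 (not in A, include), 22 (not in A, include), 23 (in A, exclude), 24 (in A, exclude), 25 (in A, exclude)
A' = {1, 3, 4, 6, 7, 8, 10, 12, 13, 18, 19, 21, 22}

{1, 3, 4, 6, 7, 8, 10, 12, 13, 18, 19, 21, 22}


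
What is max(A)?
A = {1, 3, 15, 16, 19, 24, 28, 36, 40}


Set A = {1, 3, 15, 16, 19, 24, 28, 36, 40}
Elements in ascending order: 1, 3, 15, 16, 19, 24, 28, 36, 40
The largest element is 40.

40


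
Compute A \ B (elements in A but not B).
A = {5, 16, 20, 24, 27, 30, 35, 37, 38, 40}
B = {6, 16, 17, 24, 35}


Set A = {5, 16, 20, 24, 27, 30, 35, 37, 38, 40}
Set B = {6, 16, 17, 24, 35}
A \ B includes elements in A that are not in B.
Check each element of A:
5 (not in B, keep), 16 (in B, remove), 20 (not in B, keep), 24 (in B, remove), 27 (not in B, keep), 30 (not in B, keep), 35 (in B, remove), 37 (not in B, keep), 38 (not in B, keep), 40 (not in B, keep)
A \ B = {5, 20, 27, 30, 37, 38, 40}

{5, 20, 27, 30, 37, 38, 40}


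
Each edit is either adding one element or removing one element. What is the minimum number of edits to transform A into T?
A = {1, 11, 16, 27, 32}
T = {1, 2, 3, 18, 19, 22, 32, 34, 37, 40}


Set A = {1, 11, 16, 27, 32}
Set T = {1, 2, 3, 18, 19, 22, 32, 34, 37, 40}
Elements to remove from A (in A, not in T): {11, 16, 27} → 3 removals
Elements to add to A (in T, not in A): {2, 3, 18, 19, 22, 34, 37, 40} → 8 additions
Total edits = 3 + 8 = 11

11


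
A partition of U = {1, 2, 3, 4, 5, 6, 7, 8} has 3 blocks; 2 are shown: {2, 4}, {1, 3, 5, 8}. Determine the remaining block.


U = {1, 2, 3, 4, 5, 6, 7, 8}
Shown blocks: {2, 4}, {1, 3, 5, 8}
A partition's blocks are pairwise disjoint and cover U, so the missing block = U \ (union of shown blocks).
Union of shown blocks: {1, 2, 3, 4, 5, 8}
Missing block = U \ (union) = {6, 7}

{6, 7}


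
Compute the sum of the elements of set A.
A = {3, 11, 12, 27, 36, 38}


Set A = {3, 11, 12, 27, 36, 38}
Sum = 3 + 11 + 12 + 27 + 36 + 38 = 127

127


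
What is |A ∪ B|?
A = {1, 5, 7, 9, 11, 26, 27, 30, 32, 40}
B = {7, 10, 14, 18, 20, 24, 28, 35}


Set A = {1, 5, 7, 9, 11, 26, 27, 30, 32, 40}, |A| = 10
Set B = {7, 10, 14, 18, 20, 24, 28, 35}, |B| = 8
A ∩ B = {7}, |A ∩ B| = 1
|A ∪ B| = |A| + |B| - |A ∩ B| = 10 + 8 - 1 = 17

17


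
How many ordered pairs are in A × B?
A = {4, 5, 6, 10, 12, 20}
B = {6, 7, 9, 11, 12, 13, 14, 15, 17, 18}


Set A = {4, 5, 6, 10, 12, 20} has 6 elements.
Set B = {6, 7, 9, 11, 12, 13, 14, 15, 17, 18} has 10 elements.
|A × B| = |A| × |B| = 6 × 10 = 60

60


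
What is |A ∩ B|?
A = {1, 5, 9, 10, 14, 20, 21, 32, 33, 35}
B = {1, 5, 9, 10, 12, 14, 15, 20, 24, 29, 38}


Set A = {1, 5, 9, 10, 14, 20, 21, 32, 33, 35}
Set B = {1, 5, 9, 10, 12, 14, 15, 20, 24, 29, 38}
A ∩ B = {1, 5, 9, 10, 14, 20}
|A ∩ B| = 6

6


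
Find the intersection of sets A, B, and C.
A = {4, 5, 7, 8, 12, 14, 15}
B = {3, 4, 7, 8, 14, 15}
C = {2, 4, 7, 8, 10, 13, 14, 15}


Set A = {4, 5, 7, 8, 12, 14, 15}
Set B = {3, 4, 7, 8, 14, 15}
Set C = {2, 4, 7, 8, 10, 13, 14, 15}
First, A ∩ B = {4, 7, 8, 14, 15}
Then, (A ∩ B) ∩ C = {4, 7, 8, 14, 15}

{4, 7, 8, 14, 15}


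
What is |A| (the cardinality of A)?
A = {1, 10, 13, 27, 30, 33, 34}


Set A = {1, 10, 13, 27, 30, 33, 34}
Listing elements: 1, 10, 13, 27, 30, 33, 34
Counting: 7 elements
|A| = 7

7


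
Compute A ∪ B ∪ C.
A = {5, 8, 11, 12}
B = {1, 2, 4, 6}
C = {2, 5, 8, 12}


Set A = {5, 8, 11, 12}
Set B = {1, 2, 4, 6}
Set C = {2, 5, 8, 12}
First, A ∪ B = {1, 2, 4, 5, 6, 8, 11, 12}
Then, (A ∪ B) ∪ C = {1, 2, 4, 5, 6, 8, 11, 12}

{1, 2, 4, 5, 6, 8, 11, 12}


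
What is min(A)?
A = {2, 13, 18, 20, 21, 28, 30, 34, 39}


Set A = {2, 13, 18, 20, 21, 28, 30, 34, 39}
Elements in ascending order: 2, 13, 18, 20, 21, 28, 30, 34, 39
The smallest element is 2.

2


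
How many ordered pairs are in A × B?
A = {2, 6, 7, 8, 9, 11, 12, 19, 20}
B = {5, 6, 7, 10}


Set A = {2, 6, 7, 8, 9, 11, 12, 19, 20} has 9 elements.
Set B = {5, 6, 7, 10} has 4 elements.
|A × B| = |A| × |B| = 9 × 4 = 36

36


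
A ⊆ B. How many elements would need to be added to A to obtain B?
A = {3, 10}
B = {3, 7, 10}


Set A = {3, 10}, |A| = 2
Set B = {3, 7, 10}, |B| = 3
Since A ⊆ B: B \ A = {7}
|B| - |A| = 3 - 2 = 1

1


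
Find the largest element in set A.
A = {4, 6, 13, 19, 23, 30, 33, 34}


Set A = {4, 6, 13, 19, 23, 30, 33, 34}
Elements in ascending order: 4, 6, 13, 19, 23, 30, 33, 34
The largest element is 34.

34


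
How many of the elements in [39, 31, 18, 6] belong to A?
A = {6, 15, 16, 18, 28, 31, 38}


Set A = {6, 15, 16, 18, 28, 31, 38}
Candidates: [39, 31, 18, 6]
Check each candidate:
39 ∉ A, 31 ∈ A, 18 ∈ A, 6 ∈ A
Count of candidates in A: 3

3


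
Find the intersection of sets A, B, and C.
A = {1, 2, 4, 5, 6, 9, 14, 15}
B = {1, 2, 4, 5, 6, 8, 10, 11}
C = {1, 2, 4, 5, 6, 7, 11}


Set A = {1, 2, 4, 5, 6, 9, 14, 15}
Set B = {1, 2, 4, 5, 6, 8, 10, 11}
Set C = {1, 2, 4, 5, 6, 7, 11}
First, A ∩ B = {1, 2, 4, 5, 6}
Then, (A ∩ B) ∩ C = {1, 2, 4, 5, 6}

{1, 2, 4, 5, 6}


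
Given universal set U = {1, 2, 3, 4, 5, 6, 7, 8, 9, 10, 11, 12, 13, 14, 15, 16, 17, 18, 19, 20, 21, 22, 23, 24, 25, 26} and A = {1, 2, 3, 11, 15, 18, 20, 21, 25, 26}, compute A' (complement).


Universal set U = {1, 2, 3, 4, 5, 6, 7, 8, 9, 10, 11, 12, 13, 14, 15, 16, 17, 18, 19, 20, 21, 22, 23, 24, 25, 26}
Set A = {1, 2, 3, 11, 15, 18, 20, 21, 25, 26}
A' = U \ A = elements in U but not in A
Checking each element of U:
1 (in A, exclude), 2 (in A, exclude), 3 (in A, exclude), 4 (not in A, include), 5 (not in A, include), 6 (not in A, include), 7 (not in A, include), 8 (not in A, include), 9 (not in A, include), 10 (not in A, include), 11 (in A, exclude), 12 (not in A, include), 13 (not in A, include), 14 (not in A, include), 15 (in A, exclude), 16 (not in A, include), 17 (not in A, include), 18 (in A, exclude), 19 (not in A, include), 20 (in A, exclude), 21 (in A, exclude), 22 (not in A, include), 23 (not in A, include), 24 (not in A, include), 25 (in A, exclude), 26 (in A, exclude)
A' = {4, 5, 6, 7, 8, 9, 10, 12, 13, 14, 16, 17, 19, 22, 23, 24}

{4, 5, 6, 7, 8, 9, 10, 12, 13, 14, 16, 17, 19, 22, 23, 24}


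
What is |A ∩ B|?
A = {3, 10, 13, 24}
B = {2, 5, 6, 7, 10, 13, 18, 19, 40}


Set A = {3, 10, 13, 24}
Set B = {2, 5, 6, 7, 10, 13, 18, 19, 40}
A ∩ B = {10, 13}
|A ∩ B| = 2

2


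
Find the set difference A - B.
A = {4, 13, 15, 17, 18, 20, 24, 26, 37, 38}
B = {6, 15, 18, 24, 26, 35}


Set A = {4, 13, 15, 17, 18, 20, 24, 26, 37, 38}
Set B = {6, 15, 18, 24, 26, 35}
A \ B includes elements in A that are not in B.
Check each element of A:
4 (not in B, keep), 13 (not in B, keep), 15 (in B, remove), 17 (not in B, keep), 18 (in B, remove), 20 (not in B, keep), 24 (in B, remove), 26 (in B, remove), 37 (not in B, keep), 38 (not in B, keep)
A \ B = {4, 13, 17, 20, 37, 38}

{4, 13, 17, 20, 37, 38}


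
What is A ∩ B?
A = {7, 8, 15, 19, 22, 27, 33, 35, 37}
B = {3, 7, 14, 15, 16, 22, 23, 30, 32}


Set A = {7, 8, 15, 19, 22, 27, 33, 35, 37}
Set B = {3, 7, 14, 15, 16, 22, 23, 30, 32}
A ∩ B includes only elements in both sets.
Check each element of A against B:
7 ✓, 8 ✗, 15 ✓, 19 ✗, 22 ✓, 27 ✗, 33 ✗, 35 ✗, 37 ✗
A ∩ B = {7, 15, 22}

{7, 15, 22}


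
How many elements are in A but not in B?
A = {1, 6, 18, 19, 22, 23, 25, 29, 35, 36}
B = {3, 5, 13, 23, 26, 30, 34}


Set A = {1, 6, 18, 19, 22, 23, 25, 29, 35, 36}
Set B = {3, 5, 13, 23, 26, 30, 34}
A \ B = {1, 6, 18, 19, 22, 25, 29, 35, 36}
|A \ B| = 9

9
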